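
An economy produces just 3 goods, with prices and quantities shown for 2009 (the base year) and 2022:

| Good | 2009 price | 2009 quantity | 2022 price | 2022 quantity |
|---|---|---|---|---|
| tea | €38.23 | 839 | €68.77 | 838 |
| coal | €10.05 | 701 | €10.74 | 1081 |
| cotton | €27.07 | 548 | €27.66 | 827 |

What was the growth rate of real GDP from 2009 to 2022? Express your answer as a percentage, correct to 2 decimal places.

Real GDP 2009 = Nominal GDP 2009 = 38.23·839 + 10.05·701 + 27.07·548 = 53954.38.
Real GDP 2022 (at 2009 prices) = 38.23·838 + 10.05·1081 + 27.07·827 = 65287.68.
Real growth = 65287.68/53954.38 − 1 = 0.2101.

21.01%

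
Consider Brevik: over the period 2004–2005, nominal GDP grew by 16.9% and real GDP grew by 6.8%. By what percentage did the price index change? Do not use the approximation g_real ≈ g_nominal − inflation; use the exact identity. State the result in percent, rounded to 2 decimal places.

9.46%

(1 + g_nom) = (1 + g_real)(1 + π), so π = 1.1690 / 1.0680 − 1 = 0.09457.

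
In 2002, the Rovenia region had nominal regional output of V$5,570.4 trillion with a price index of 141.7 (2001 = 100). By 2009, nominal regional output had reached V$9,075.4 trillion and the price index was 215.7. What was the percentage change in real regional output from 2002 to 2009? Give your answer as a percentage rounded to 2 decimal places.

7.03%

Deflate each year: 2002 → 5570.4/1.417 = 3931.12; 2009 → 9075.4/2.157 = 4207.42.
So real regional output changed by 4207.42/3931.12 − 1 = 0.0703, i.e. 7.03%.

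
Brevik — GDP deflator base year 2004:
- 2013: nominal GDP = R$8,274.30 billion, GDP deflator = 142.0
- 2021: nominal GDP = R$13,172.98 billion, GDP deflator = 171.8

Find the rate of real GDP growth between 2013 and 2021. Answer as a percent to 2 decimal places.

Real GDP 2013 = 8274.30 / 1.420 = 5826.97.
Real GDP 2021 = 13172.98 / 1.718 = 7667.63.
Real growth = 7667.63 / 5826.97 − 1 = 0.3159.

31.59%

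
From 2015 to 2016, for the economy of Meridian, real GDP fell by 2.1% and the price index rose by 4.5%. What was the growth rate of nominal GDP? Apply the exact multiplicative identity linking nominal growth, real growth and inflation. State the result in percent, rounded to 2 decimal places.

(1 + g_nom) = (1 + g_real)(1 + π) = 0.9790 × 1.0450 = 1.02306.

2.31%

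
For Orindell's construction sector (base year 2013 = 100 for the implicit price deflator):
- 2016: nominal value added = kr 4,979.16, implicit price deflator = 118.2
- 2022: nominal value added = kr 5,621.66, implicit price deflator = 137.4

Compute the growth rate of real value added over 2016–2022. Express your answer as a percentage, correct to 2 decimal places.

-2.87%

Deflate each year: 2016 → 4979.16/1.182 = 4212.49; 2022 → 5621.66/1.374 = 4091.46.
So real value added changed by 4091.46/4212.49 − 1 = -0.0287, i.e. -2.87%.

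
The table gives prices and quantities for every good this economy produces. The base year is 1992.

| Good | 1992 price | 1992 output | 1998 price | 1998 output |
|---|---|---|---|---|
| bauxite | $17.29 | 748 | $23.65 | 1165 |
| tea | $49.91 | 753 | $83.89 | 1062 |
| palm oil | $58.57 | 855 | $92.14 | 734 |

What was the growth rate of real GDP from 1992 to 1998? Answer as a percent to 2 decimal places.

15.45%

Real GDP 1992 = Nominal GDP 1992 = 17.29·748 + 49.91·753 + 58.57·855 = 100592.50.
Real GDP 1998 (at 1992 prices) = 17.29·1165 + 49.91·1062 + 58.57·734 = 116137.65.
Real growth = 116137.65/100592.50 − 1 = 0.1545.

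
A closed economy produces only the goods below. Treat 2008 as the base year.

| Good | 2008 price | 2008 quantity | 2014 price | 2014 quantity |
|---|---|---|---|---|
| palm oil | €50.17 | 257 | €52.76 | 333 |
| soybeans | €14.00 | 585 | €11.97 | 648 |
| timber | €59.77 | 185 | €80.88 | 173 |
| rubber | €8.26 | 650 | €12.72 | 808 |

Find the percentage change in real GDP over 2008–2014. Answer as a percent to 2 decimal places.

14.08%

Real GDP 2008 = Nominal GDP 2008 = 50.17·257 + 14.00·585 + 59.77·185 + 8.26·650 = 37510.14.
Real GDP 2014 (at 2008 prices) = 50.17·333 + 14.00·648 + 59.77·173 + 8.26·808 = 42792.90.
Real growth = 42792.90/37510.14 − 1 = 0.1408.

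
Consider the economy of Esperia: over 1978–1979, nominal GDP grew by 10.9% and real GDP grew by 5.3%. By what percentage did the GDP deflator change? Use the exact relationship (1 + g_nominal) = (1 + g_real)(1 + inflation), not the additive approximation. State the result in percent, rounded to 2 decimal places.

(1 + g_nom) = (1 + g_real)(1 + π), so π = 1.1090 / 1.0530 − 1 = 0.05318.

5.32%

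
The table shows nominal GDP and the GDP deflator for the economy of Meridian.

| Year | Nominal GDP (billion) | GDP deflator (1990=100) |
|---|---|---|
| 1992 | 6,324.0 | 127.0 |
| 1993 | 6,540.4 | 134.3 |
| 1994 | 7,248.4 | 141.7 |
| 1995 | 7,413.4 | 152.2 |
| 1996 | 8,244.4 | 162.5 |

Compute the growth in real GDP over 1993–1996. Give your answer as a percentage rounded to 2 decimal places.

4.18%

Real GDP 1993 = 6540.4/1.343 = 4869.99.
Real GDP 1996 = 8244.4/1.625 = 5073.48.
Change = 5073.48/4869.99 − 1 = 0.0418.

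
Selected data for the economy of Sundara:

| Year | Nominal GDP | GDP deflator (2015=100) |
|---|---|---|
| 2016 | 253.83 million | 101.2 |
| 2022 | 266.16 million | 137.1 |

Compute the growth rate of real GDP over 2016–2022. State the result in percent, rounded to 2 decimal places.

Deflate each year: 2016 → 253.83/1.012 = 250.82; 2022 → 266.16/1.371 = 194.14.
So real GDP changed by 194.14/250.82 − 1 = -0.2260, i.e. -22.60%.

-22.60%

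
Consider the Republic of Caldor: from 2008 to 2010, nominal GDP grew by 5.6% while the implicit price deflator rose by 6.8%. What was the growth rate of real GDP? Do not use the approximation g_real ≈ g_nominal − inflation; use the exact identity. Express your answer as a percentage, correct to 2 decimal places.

(1 + g_nom) = (1 + g_real)(1 + π), so g_real = 1.0560 / 1.0680 − 1 = -0.01124.

-1.12%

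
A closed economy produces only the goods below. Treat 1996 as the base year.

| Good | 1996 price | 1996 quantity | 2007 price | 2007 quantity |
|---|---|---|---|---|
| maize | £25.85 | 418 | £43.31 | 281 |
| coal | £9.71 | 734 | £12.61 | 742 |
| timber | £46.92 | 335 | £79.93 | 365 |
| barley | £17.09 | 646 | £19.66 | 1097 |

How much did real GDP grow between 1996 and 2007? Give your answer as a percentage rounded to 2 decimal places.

Real GDP 1996 = Nominal GDP 1996 = 25.85·418 + 9.71·734 + 46.92·335 + 17.09·646 = 44690.78.
Real GDP 2007 (at 1996 prices) = 25.85·281 + 9.71·742 + 46.92·365 + 17.09·1097 = 50342.20.
Real growth = 50342.20/44690.78 − 1 = 0.1265.

12.65%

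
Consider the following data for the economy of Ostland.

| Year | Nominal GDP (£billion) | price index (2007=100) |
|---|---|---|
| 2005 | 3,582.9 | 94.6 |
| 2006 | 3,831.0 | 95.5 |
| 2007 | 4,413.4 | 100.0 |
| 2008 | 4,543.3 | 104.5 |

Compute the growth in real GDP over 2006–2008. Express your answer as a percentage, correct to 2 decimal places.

Real GDP 2006 = 3831.0/0.955 = 4011.52.
Real GDP 2008 = 4543.3/1.045 = 4347.66.
Change = 4347.66/4011.52 − 1 = 0.0838.

8.38%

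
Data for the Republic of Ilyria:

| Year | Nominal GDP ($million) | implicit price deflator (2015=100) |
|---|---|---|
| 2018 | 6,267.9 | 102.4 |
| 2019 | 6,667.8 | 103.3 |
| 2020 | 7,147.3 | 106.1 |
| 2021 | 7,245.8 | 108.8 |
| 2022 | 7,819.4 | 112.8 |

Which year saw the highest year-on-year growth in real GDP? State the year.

2019: real = 6667.8/1.033 = 6454.79; growth vs 2018 (6121.00) = 5.45%.
2020: real = 7147.3/1.061 = 6736.38; growth vs 2019 (6454.79) = 4.36%.
2021: real = 7245.8/1.088 = 6659.74; growth vs 2020 (6736.38) = -1.14%.
2022: real = 7819.4/1.128 = 6932.09; growth vs 2021 (6659.74) = 4.09%.

2019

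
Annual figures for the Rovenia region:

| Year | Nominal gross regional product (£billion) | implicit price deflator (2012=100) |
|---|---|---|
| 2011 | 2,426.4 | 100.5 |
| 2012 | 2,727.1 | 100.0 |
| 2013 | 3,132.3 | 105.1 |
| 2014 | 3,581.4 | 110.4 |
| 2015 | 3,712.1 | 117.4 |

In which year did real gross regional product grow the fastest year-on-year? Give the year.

2012

2012: real = 2727.1/1.000 = 2727.10; growth vs 2011 (2414.33) = 12.95%.
2013: real = 3132.3/1.051 = 2980.30; growth vs 2012 (2727.10) = 9.28%.
2014: real = 3581.4/1.104 = 3244.02; growth vs 2013 (2980.30) = 8.85%.
2015: real = 3712.1/1.174 = 3161.93; growth vs 2014 (3244.02) = -2.53%.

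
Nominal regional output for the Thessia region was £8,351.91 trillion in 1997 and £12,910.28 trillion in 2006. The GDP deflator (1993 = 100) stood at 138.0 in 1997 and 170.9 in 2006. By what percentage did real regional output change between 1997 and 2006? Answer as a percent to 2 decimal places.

Real regional output 1997 = 8351.91 / 1.380 = 6052.11.
Real regional output 2006 = 12910.28 / 1.709 = 7554.29.
Real growth = 7554.29 / 6052.11 − 1 = 0.2482.

24.82%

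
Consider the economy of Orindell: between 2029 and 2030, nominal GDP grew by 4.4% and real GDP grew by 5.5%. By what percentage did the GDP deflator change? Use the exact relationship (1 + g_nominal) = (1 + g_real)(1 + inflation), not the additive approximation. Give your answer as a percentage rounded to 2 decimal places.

(1 + g_nom) = (1 + g_real)(1 + π), so π = 1.0440 / 1.0550 − 1 = -0.01043.

-1.04%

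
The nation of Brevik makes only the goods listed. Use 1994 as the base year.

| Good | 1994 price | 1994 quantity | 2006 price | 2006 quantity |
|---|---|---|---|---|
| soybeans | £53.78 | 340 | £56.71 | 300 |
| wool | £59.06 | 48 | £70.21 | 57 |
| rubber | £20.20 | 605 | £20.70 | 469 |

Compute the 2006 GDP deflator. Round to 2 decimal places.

Nominal GDP 2006 = 56.71·300 + 70.21·57 + 20.70·469 = 30723.27.
Real GDP 2006 (at 1994 prices) = 53.78·300 + 59.06·57 + 20.20·469 = 28974.22.
Deflator = Nominal/Real × 100 = 30723.27/28974.22 × 100 = 106.037.

106.04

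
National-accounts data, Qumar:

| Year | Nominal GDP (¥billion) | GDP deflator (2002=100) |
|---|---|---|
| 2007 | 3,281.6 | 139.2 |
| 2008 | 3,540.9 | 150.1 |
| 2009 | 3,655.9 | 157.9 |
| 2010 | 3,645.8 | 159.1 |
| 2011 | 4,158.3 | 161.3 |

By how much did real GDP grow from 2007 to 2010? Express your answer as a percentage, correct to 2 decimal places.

-2.80%

Real GDP 2007 = 3281.6/1.392 = 2357.47.
Real GDP 2010 = 3645.8/1.591 = 2291.51.
Change = 2291.51/2357.47 − 1 = -0.0280.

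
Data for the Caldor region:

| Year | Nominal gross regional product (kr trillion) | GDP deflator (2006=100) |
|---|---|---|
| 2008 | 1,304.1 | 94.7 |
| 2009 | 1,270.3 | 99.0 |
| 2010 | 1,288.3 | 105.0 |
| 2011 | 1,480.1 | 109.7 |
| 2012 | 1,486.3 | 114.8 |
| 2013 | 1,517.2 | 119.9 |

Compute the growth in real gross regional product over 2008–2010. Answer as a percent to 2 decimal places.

-10.90%

Real gross regional product 2008 = 1304.1/0.947 = 1377.09.
Real gross regional product 2010 = 1288.3/1.050 = 1226.95.
Change = 1226.95/1377.09 − 1 = -0.1090.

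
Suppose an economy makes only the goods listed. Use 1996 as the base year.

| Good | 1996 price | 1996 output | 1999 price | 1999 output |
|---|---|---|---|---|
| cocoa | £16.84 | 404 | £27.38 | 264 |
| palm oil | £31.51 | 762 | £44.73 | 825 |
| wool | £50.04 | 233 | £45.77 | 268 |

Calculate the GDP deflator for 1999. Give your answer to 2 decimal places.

Nominal GDP 1999 = 27.38·264 + 44.73·825 + 45.77·268 = 56396.93.
Real GDP 1999 (at 1996 prices) = 16.84·264 + 31.51·825 + 50.04·268 = 43852.23.
Deflator = Nominal/Real × 100 = 56396.93/43852.23 × 100 = 128.607.

128.61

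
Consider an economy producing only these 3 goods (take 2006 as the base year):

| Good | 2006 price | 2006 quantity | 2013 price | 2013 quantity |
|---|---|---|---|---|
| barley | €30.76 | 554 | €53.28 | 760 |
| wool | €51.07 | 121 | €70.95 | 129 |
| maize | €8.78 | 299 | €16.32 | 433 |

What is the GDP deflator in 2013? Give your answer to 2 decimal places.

Nominal GDP 2013 = 53.28·760 + 70.95·129 + 16.32·433 = 56711.91.
Real GDP 2013 (at 2006 prices) = 30.76·760 + 51.07·129 + 8.78·433 = 33767.37.
Deflator = Nominal/Real × 100 = 56711.91/33767.37 × 100 = 167.949.

167.95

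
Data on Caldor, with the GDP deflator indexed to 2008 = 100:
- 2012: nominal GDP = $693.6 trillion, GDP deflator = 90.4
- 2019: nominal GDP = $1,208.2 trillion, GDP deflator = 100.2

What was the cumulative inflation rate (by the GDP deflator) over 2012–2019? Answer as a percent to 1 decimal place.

10.8%

Price-level change = 100.2 / 90.4 − 1 = 0.1084.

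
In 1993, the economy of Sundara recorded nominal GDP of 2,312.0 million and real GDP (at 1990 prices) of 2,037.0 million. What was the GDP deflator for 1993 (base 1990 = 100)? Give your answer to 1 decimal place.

113.5

GDP deflator = (Nominal / Real) × 100 = 2312.0 / 2037.0 × 100 = 113.50.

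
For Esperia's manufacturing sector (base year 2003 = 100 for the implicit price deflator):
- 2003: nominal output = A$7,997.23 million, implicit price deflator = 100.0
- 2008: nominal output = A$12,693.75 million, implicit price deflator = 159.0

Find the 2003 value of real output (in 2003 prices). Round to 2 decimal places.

A$7,997.23 million

Real output = Nominal / (implicit price deflator/100) = 7997.23 / 1.000 = 7997.23.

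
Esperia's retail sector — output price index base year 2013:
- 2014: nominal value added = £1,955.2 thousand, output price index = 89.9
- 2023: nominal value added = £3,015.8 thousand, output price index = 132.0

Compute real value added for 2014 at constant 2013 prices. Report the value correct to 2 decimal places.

£2,174.86 thousand

Real value added = Nominal / (output price index/100) = 1955.2 / 0.899 = 2174.86.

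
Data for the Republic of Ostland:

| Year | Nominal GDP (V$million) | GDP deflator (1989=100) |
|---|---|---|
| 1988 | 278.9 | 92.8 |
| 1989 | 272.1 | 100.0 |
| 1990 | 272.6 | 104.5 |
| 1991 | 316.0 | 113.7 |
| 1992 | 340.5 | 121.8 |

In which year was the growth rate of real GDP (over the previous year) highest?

1989: real = 272.1/1.000 = 272.10; growth vs 1988 (300.54) = -9.46%.
1990: real = 272.6/1.045 = 260.86; growth vs 1989 (272.10) = -4.13%.
1991: real = 316.0/1.137 = 277.92; growth vs 1990 (260.86) = 6.54%.
1992: real = 340.5/1.218 = 279.56; growth vs 1991 (277.92) = 0.59%.

1991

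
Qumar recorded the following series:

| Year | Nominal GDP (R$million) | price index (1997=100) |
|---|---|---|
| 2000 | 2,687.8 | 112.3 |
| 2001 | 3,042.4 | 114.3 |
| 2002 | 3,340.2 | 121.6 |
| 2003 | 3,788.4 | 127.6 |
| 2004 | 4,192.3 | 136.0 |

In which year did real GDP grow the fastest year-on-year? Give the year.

2001

2001: real = 3042.4/1.143 = 2661.77; growth vs 2000 (2393.41) = 11.21%.
2002: real = 3340.2/1.216 = 2746.88; growth vs 2001 (2661.77) = 3.20%.
2003: real = 3788.4/1.276 = 2968.97; growth vs 2002 (2746.88) = 8.09%.
2004: real = 4192.3/1.360 = 3082.57; growth vs 2003 (2968.97) = 3.83%.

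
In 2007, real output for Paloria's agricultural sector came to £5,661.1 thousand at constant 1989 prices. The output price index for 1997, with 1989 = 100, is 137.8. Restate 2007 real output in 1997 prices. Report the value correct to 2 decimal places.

£7,801.00 thousand

Real output in 1997 prices = Real output in 1989 prices × (P_1997/P_1989) = 5661.1 × 1.378 = 7801.00.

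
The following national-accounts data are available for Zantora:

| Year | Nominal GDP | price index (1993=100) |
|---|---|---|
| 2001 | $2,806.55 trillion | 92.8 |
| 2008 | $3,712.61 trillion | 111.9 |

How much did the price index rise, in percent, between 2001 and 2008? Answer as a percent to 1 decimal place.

20.6%

Price-level change = 111.9 / 92.8 − 1 = 0.2058.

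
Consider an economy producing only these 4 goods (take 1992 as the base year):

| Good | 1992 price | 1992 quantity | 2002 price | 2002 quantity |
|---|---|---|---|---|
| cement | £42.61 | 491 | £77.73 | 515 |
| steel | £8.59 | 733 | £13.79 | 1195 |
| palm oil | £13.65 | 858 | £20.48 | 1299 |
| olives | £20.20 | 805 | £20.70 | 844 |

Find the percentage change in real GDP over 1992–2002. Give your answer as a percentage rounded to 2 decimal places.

21.38%

Real GDP 1992 = Nominal GDP 1992 = 42.61·491 + 8.59·733 + 13.65·858 + 20.20·805 = 55190.68.
Real GDP 2002 (at 1992 prices) = 42.61·515 + 8.59·1195 + 13.65·1299 + 20.20·844 = 66989.35.
Real growth = 66989.35/55190.68 − 1 = 0.2138.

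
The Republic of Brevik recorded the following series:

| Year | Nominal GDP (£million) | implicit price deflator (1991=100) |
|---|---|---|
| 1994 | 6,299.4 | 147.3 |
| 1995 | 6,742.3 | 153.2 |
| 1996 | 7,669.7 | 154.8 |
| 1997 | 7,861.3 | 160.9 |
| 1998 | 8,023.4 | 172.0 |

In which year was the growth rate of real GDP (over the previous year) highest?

1996

1995: real = 6742.3/1.532 = 4400.98; growth vs 1994 (4276.58) = 2.91%.
1996: real = 7669.7/1.548 = 4954.59; growth vs 1995 (4400.98) = 12.58%.
1997: real = 7861.3/1.609 = 4885.83; growth vs 1996 (4954.59) = -1.39%.
1998: real = 8023.4/1.720 = 4664.77; growth vs 1997 (4885.83) = -4.52%.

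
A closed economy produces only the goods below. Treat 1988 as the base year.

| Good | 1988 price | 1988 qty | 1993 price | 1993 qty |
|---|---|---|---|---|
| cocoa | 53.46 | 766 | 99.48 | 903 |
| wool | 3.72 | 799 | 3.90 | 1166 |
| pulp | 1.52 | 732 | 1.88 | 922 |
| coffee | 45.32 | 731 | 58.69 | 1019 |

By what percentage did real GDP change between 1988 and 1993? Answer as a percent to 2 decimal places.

28.18%

Real GDP 1988 = Nominal GDP 1988 = 53.46·766 + 3.72·799 + 1.52·732 + 45.32·731 = 78164.20.
Real GDP 1993 (at 1988 prices) = 53.46·903 + 3.72·1166 + 1.52·922 + 45.32·1019 = 100194.42.
Real growth = 100194.42/78164.20 − 1 = 0.2818.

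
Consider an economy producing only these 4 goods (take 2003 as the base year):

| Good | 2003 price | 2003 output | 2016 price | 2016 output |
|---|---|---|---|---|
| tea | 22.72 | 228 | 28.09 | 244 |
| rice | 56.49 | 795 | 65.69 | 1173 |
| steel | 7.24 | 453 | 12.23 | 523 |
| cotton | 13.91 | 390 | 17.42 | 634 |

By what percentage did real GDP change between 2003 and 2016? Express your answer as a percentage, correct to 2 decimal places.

Real GDP 2003 = Nominal GDP 2003 = 22.72·228 + 56.49·795 + 7.24·453 + 13.91·390 = 58794.33.
Real GDP 2016 (at 2003 prices) = 22.72·244 + 56.49·1173 + 7.24·523 + 13.91·634 = 84411.91.
Real growth = 84411.91/58794.33 − 1 = 0.4357.

43.57%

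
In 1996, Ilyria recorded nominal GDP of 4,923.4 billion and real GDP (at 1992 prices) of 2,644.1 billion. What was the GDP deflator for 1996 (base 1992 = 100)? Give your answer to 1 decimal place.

186.2

GDP deflator = (Nominal / Real) × 100 = 4923.4 / 2644.1 × 100 = 186.20.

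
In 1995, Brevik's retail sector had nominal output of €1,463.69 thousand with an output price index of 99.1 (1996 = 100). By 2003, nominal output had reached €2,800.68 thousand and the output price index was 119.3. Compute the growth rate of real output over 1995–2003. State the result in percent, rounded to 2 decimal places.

58.95%

Real output 1995 = 1463.69 / 0.991 = 1476.98.
Real output 2003 = 2800.68 / 1.193 = 2347.59.
Real growth = 2347.59 / 1476.98 − 1 = 0.5895.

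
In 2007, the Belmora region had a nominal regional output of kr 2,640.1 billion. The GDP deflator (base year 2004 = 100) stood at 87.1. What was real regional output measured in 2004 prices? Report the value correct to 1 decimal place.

kr 3,031.1 billion

Real regional output = Nominal / (GDP deflator/100) = 2640.1 / 0.871 = 3031.11.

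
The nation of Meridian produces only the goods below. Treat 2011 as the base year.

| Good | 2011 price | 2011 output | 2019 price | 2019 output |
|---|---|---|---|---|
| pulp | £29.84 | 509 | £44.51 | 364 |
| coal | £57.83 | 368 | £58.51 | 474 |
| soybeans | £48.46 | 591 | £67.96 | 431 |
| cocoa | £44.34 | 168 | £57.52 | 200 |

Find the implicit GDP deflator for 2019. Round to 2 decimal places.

124.55

Nominal GDP 2019 = 44.51·364 + 58.51·474 + 67.96·431 + 57.52·200 = 84730.14.
Real GDP 2019 (at 2011 prices) = 29.84·364 + 57.83·474 + 48.46·431 + 44.34·200 = 68027.44.
Deflator = Nominal/Real × 100 = 84730.14/68027.44 × 100 = 124.553.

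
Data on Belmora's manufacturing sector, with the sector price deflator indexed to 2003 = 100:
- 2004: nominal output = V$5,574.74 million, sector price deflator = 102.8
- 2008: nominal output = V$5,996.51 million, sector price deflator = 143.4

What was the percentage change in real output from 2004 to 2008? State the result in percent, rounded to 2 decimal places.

-22.89%

Deflate each year: 2004 → 5574.74/1.028 = 5422.90; 2008 → 5996.51/1.434 = 4181.67.
So real output changed by 4181.67/5422.90 − 1 = -0.2289, i.e. -22.89%.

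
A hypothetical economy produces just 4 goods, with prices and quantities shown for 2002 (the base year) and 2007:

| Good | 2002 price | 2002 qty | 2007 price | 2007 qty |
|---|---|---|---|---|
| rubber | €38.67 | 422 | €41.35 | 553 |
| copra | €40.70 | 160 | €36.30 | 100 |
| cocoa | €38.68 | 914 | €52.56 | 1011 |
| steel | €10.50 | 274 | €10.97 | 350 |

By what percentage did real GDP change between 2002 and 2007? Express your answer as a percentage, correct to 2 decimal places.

Real GDP 2002 = Nominal GDP 2002 = 38.67·422 + 40.70·160 + 38.68·914 + 10.50·274 = 61061.26.
Real GDP 2007 (at 2002 prices) = 38.67·553 + 40.70·100 + 38.68·1011 + 10.50·350 = 68234.99.
Real growth = 68234.99/61061.26 − 1 = 0.1175.

11.75%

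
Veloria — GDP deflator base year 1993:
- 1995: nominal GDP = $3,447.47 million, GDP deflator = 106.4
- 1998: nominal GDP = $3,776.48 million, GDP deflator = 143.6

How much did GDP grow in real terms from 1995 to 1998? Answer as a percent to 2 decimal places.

-18.83%

Deflate each year: 1995 → 3447.47/1.064 = 3240.10; 1998 → 3776.48/1.436 = 2629.86.
So real GDP changed by 2629.86/3240.10 − 1 = -0.1883, i.e. -18.83%.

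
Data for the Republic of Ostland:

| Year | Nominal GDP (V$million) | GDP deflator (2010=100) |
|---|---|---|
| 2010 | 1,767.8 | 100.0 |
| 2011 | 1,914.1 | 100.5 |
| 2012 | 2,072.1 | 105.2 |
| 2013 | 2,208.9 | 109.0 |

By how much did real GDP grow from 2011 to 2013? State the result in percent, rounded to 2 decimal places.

Real GDP 2011 = 1914.1/1.005 = 1904.58.
Real GDP 2013 = 2208.9/1.090 = 2026.51.
Change = 2026.51/1904.58 − 1 = 0.0640.

6.40%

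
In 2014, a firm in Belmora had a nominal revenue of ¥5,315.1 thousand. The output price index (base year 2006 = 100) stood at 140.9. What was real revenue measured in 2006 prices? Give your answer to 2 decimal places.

¥3,772.25 thousand

Real revenue = Nominal / (output price index/100) = 5315.1 / 1.409 = 3772.25.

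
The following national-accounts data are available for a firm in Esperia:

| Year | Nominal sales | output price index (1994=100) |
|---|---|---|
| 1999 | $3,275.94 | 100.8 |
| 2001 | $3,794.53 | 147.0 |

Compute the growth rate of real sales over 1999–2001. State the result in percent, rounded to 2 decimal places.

Deflate each year: 1999 → 3275.94/1.008 = 3249.94; 2001 → 3794.53/1.470 = 2581.31.
So real sales changed by 2581.31/3249.94 − 1 = -0.2057, i.e. -20.57%.

-20.57%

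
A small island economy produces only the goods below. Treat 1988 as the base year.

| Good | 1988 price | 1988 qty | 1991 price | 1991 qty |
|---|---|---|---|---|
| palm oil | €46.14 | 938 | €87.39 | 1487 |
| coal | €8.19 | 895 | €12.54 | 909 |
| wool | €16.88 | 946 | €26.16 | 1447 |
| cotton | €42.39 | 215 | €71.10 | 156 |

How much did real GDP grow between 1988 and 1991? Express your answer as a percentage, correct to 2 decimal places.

Real GDP 1988 = Nominal GDP 1988 = 46.14·938 + 8.19·895 + 16.88·946 + 42.39·215 = 75691.70.
Real GDP 1991 (at 1988 prices) = 46.14·1487 + 8.19·909 + 16.88·1447 + 42.39·156 = 107093.09.
Real growth = 107093.09/75691.70 − 1 = 0.4149.

41.49%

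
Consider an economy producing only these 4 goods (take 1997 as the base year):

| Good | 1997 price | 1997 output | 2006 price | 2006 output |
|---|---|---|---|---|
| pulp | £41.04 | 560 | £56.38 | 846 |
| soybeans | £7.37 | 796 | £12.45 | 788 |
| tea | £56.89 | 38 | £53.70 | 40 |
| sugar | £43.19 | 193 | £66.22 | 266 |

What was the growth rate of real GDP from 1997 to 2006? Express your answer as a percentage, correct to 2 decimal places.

Real GDP 1997 = Nominal GDP 1997 = 41.04·560 + 7.37·796 + 56.89·38 + 43.19·193 = 39346.41.
Real GDP 2006 (at 1997 prices) = 41.04·846 + 7.37·788 + 56.89·40 + 43.19·266 = 54291.54.
Real growth = 54291.54/39346.41 − 1 = 0.3798.

37.98%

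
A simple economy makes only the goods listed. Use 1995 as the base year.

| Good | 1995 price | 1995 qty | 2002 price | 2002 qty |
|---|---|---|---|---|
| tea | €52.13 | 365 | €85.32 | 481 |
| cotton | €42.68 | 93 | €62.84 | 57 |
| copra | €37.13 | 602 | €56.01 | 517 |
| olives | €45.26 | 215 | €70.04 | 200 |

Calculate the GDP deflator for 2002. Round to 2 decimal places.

157.09

Nominal GDP 2002 = 85.32·481 + 62.84·57 + 56.01·517 + 70.04·200 = 87585.97.
Real GDP 2002 (at 1995 prices) = 52.13·481 + 42.68·57 + 37.13·517 + 45.26·200 = 55755.50.
Deflator = Nominal/Real × 100 = 87585.97/55755.50 × 100 = 157.089.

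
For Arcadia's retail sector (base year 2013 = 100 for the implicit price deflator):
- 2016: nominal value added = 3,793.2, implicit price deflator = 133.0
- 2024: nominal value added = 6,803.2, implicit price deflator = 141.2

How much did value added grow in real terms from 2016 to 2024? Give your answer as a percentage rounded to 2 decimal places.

68.94%

Deflate each year: 2016 → 3793.2/1.330 = 2852.03; 2024 → 6803.2/1.412 = 4818.13.
So real value added changed by 4818.13/2852.03 − 1 = 0.6894, i.e. 68.94%.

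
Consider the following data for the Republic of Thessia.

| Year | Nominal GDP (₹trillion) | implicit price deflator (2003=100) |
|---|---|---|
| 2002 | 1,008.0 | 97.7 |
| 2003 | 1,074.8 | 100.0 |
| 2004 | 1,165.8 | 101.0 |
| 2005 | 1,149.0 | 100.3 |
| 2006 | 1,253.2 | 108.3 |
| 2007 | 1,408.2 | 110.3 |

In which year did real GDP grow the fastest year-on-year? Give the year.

2003: real = 1074.8/1.000 = 1074.80; growth vs 2002 (1031.73) = 4.17%.
2004: real = 1165.8/1.010 = 1154.26; growth vs 2003 (1074.80) = 7.39%.
2005: real = 1149.0/1.003 = 1145.56; growth vs 2004 (1154.26) = -0.75%.
2006: real = 1253.2/1.083 = 1157.16; growth vs 2005 (1145.56) = 1.01%.
2007: real = 1408.2/1.103 = 1276.70; growth vs 2006 (1157.16) = 10.33%.

2007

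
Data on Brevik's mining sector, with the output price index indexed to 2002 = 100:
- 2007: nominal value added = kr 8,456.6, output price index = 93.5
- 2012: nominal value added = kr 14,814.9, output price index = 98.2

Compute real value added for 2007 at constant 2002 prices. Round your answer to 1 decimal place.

Real value added = Nominal / (output price index/100) = 8456.6 / 0.935 = 9044.49.

kr 9,044.5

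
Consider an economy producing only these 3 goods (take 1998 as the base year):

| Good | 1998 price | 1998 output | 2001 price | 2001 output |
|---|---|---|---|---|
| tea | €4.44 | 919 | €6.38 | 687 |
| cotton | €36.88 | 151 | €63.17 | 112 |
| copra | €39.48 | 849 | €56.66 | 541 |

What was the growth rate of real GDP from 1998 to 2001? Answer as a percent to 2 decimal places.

-33.89%

Real GDP 1998 = Nominal GDP 1998 = 4.44·919 + 36.88·151 + 39.48·849 = 43167.76.
Real GDP 2001 (at 1998 prices) = 4.44·687 + 36.88·112 + 39.48·541 = 28539.52.
Real growth = 28539.52/43167.76 − 1 = -0.3389.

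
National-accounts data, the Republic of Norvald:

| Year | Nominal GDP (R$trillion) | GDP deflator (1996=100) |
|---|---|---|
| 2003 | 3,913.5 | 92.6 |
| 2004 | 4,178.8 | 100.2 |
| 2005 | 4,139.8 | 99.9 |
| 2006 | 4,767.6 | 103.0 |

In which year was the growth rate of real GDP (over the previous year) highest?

2004: real = 4178.8/1.002 = 4170.46; growth vs 2003 (4226.24) = -1.32%.
2005: real = 4139.8/0.999 = 4143.94; growth vs 2004 (4170.46) = -0.64%.
2006: real = 4767.6/1.030 = 4628.74; growth vs 2005 (4143.94) = 11.70%.

2006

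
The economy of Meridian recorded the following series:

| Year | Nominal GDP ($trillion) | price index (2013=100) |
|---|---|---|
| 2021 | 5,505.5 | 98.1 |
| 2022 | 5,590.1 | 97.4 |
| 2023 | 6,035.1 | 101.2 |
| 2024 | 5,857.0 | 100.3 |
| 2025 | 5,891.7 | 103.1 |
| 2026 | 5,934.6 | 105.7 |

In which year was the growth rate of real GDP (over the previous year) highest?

2023

2022: real = 5590.1/0.974 = 5739.32; growth vs 2021 (5612.13) = 2.27%.
2023: real = 6035.1/1.012 = 5963.54; growth vs 2022 (5739.32) = 3.91%.
2024: real = 5857.0/1.003 = 5839.48; growth vs 2023 (5963.54) = -2.08%.
2025: real = 5891.7/1.031 = 5714.55; growth vs 2024 (5839.48) = -2.14%.
2026: real = 5934.6/1.057 = 5614.57; growth vs 2025 (5714.55) = -1.75%.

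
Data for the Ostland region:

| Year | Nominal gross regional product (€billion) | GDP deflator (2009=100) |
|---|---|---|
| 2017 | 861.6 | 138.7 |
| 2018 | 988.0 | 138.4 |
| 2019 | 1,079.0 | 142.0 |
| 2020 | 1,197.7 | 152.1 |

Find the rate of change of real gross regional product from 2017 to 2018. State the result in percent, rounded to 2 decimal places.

Real gross regional product 2017 = 861.6/1.387 = 621.20.
Real gross regional product 2018 = 988.0/1.384 = 713.87.
Change = 713.87/621.20 − 1 = 0.1492.

14.92%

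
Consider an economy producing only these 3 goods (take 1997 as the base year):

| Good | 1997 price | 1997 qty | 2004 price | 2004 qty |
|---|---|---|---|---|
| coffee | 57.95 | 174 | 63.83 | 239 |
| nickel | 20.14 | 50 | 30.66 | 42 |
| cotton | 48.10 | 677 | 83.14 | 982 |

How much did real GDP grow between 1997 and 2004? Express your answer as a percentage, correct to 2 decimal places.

41.87%

Real GDP 1997 = Nominal GDP 1997 = 57.95·174 + 20.14·50 + 48.10·677 = 43654.00.
Real GDP 2004 (at 1997 prices) = 57.95·239 + 20.14·42 + 48.10·982 = 61930.13.
Real growth = 61930.13/43654.00 − 1 = 0.4187.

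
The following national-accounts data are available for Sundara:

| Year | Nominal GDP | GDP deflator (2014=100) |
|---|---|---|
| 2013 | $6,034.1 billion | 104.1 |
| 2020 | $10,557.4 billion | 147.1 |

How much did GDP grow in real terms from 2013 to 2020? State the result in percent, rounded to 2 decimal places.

23.82%

Deflate each year: 2013 → 6034.1/1.041 = 5796.45; 2020 → 10557.4/1.471 = 7177.02.
So real GDP changed by 7177.02/5796.45 − 1 = 0.2382, i.e. 23.82%.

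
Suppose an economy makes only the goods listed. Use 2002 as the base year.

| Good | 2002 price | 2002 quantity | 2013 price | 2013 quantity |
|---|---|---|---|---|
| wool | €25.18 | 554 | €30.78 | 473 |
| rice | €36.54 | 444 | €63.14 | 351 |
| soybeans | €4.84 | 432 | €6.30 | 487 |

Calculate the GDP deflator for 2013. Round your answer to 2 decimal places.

146.86

Nominal GDP 2013 = 30.78·473 + 63.14·351 + 6.30·487 = 39789.18.
Real GDP 2013 (at 2002 prices) = 25.18·473 + 36.54·351 + 4.84·487 = 27092.76.
Deflator = Nominal/Real × 100 = 39789.18/27092.76 × 100 = 146.863.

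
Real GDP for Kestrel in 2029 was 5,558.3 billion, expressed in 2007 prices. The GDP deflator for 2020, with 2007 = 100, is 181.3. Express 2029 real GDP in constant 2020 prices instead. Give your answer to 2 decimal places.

Real GDP in 2020 prices = Real GDP in 2007 prices × (P_2020/P_2007) = 5558.3 × 1.813 = 10077.20.

10,077.20 billion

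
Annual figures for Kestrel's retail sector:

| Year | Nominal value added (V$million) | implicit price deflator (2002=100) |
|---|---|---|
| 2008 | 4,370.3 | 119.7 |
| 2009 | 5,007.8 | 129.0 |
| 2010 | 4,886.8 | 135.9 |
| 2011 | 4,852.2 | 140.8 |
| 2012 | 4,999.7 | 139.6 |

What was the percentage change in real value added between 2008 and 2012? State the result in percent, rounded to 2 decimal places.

Real value added 2008 = 4370.3/1.197 = 3651.04.
Real value added 2012 = 4999.7/1.396 = 3581.45.
Change = 3581.45/3651.04 − 1 = -0.0191.

-1.91%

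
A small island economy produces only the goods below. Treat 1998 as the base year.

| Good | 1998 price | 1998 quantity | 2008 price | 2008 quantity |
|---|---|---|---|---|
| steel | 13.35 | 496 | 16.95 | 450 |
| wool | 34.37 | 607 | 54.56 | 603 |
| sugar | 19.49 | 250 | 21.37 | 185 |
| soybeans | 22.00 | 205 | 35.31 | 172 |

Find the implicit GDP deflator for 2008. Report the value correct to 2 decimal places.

Nominal GDP 2008 = 16.95·450 + 54.56·603 + 21.37·185 + 35.31·172 = 50553.95.
Real GDP 2008 (at 1998 prices) = 13.35·450 + 34.37·603 + 19.49·185 + 22.00·172 = 34122.26.
Deflator = Nominal/Real × 100 = 50553.95/34122.26 × 100 = 148.155.

148.16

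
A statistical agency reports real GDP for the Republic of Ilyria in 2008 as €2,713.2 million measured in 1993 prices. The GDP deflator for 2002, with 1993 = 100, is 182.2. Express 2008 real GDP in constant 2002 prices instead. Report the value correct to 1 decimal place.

Real GDP in 2002 prices = Real GDP in 1993 prices × (P_2002/P_1993) = 2713.2 × 1.822 = 4943.45.

€4,943.5 million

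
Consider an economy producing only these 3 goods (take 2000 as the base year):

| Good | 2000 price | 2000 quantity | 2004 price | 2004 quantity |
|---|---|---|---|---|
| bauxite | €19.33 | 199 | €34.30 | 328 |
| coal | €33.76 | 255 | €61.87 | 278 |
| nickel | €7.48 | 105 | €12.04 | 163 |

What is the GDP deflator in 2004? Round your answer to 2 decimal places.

179.48

Nominal GDP 2004 = 34.30·328 + 61.87·278 + 12.04·163 = 30412.78.
Real GDP 2004 (at 2000 prices) = 19.33·328 + 33.76·278 + 7.48·163 = 16944.76.
Deflator = Nominal/Real × 100 = 30412.78/16944.76 × 100 = 179.482.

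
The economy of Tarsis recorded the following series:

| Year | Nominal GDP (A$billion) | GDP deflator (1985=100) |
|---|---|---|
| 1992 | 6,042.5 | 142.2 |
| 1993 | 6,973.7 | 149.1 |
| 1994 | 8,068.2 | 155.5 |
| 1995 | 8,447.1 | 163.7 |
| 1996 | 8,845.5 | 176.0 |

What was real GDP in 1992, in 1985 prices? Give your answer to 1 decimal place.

A$4,249.3 billion

Real GDP 1992 = 6042.5 / 1.422 = 4249.30.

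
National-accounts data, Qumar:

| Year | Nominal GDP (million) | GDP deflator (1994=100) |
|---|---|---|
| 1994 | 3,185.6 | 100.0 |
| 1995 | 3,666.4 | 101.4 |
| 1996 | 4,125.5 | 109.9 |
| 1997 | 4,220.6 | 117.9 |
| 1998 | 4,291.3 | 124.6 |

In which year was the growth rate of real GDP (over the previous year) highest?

1995: real = 3666.4/1.014 = 3615.78; growth vs 1994 (3185.60) = 13.50%.
1996: real = 4125.5/1.099 = 3753.87; growth vs 1995 (3615.78) = 3.82%.
1997: real = 4220.6/1.179 = 3579.81; growth vs 1996 (3753.87) = -4.64%.
1998: real = 4291.3/1.246 = 3444.06; growth vs 1997 (3579.81) = -3.79%.

1995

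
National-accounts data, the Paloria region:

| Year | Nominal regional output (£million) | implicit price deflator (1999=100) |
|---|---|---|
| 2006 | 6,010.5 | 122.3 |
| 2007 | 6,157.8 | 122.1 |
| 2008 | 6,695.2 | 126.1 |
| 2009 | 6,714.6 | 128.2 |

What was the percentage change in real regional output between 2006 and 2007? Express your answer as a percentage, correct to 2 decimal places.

2.62%

Real regional output 2006 = 6010.5/1.223 = 4914.55.
Real regional output 2007 = 6157.8/1.221 = 5043.24.
Change = 5043.24/4914.55 − 1 = 0.0262.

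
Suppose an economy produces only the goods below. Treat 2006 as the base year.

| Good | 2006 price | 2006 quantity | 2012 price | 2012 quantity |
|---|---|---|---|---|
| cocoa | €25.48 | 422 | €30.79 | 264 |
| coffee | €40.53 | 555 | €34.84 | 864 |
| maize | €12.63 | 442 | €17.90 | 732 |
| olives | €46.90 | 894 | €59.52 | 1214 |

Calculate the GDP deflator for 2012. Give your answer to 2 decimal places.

114.51

Nominal GDP 2012 = 30.79·264 + 34.84·864 + 17.90·732 + 59.52·1214 = 123590.40.
Real GDP 2012 (at 2006 prices) = 25.48·264 + 40.53·864 + 12.63·732 + 46.90·1214 = 107926.40.
Deflator = Nominal/Real × 100 = 123590.40/107926.40 × 100 = 114.514.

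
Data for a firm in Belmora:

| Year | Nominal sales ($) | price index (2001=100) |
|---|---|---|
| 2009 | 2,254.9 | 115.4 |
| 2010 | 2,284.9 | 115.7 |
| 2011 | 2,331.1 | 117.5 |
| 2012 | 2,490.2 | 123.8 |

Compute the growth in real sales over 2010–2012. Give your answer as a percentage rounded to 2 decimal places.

1.85%

Real sales 2010 = 2284.9/1.157 = 1974.85.
Real sales 2012 = 2490.2/1.238 = 2011.47.
Change = 2011.47/1974.85 − 1 = 0.0185.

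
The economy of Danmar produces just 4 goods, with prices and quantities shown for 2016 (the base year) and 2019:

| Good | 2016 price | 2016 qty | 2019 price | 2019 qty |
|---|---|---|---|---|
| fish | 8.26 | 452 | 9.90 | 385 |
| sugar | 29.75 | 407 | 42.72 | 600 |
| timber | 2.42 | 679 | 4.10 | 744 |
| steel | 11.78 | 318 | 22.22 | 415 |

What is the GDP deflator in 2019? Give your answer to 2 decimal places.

150.49

Nominal GDP 2019 = 9.90·385 + 42.72·600 + 4.10·744 + 22.22·415 = 41715.20.
Real GDP 2019 (at 2016 prices) = 8.26·385 + 29.75·600 + 2.42·744 + 11.78·415 = 27719.28.
Deflator = Nominal/Real × 100 = 41715.20/27719.28 × 100 = 150.492.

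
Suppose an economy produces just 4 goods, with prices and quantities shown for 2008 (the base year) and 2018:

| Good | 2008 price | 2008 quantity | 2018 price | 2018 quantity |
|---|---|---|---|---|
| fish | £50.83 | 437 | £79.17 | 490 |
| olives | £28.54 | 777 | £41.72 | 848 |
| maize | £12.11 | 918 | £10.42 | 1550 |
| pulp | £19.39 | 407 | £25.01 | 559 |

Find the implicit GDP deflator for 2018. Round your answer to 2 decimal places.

Nominal GDP 2018 = 79.17·490 + 41.72·848 + 10.42·1550 + 25.01·559 = 104303.45.
Real GDP 2018 (at 2008 prices) = 50.83·490 + 28.54·848 + 12.11·1550 + 19.39·559 = 78718.13.
Deflator = Nominal/Real × 100 = 104303.45/78718.13 × 100 = 132.502.

132.50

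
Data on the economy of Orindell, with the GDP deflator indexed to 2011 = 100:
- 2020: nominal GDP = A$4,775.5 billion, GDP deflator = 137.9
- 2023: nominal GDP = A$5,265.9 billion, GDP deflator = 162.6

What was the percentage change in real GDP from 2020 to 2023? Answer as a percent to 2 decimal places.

Real GDP 2020 = 4775.5 / 1.379 = 3463.02.
Real GDP 2023 = 5265.9 / 1.626 = 3238.56.
Real growth = 3238.56 / 3463.02 − 1 = -0.0648.

-6.48%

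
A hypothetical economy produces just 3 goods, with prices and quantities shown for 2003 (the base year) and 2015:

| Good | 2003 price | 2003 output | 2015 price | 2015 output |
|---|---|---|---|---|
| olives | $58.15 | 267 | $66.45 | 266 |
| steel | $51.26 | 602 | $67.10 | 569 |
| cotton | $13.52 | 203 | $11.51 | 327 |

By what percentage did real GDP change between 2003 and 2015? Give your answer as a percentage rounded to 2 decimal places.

-0.15%

Real GDP 2003 = Nominal GDP 2003 = 58.15·267 + 51.26·602 + 13.52·203 = 49129.13.
Real GDP 2015 (at 2003 prices) = 58.15·266 + 51.26·569 + 13.52·327 = 49055.88.
Real growth = 49055.88/49129.13 − 1 = -0.0015.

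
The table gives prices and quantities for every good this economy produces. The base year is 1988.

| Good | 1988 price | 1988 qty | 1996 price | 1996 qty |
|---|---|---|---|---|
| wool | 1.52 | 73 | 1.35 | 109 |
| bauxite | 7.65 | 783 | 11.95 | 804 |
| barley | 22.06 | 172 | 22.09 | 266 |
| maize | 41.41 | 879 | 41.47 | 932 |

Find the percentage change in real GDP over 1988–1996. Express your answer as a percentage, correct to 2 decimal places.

Real GDP 1988 = Nominal GDP 1988 = 1.52·73 + 7.65·783 + 22.06·172 + 41.41·879 = 46294.62.
Real GDP 1996 (at 1988 prices) = 1.52·109 + 7.65·804 + 22.06·266 + 41.41·932 = 50778.36.
Real growth = 50778.36/46294.62 − 1 = 0.0969.

9.69%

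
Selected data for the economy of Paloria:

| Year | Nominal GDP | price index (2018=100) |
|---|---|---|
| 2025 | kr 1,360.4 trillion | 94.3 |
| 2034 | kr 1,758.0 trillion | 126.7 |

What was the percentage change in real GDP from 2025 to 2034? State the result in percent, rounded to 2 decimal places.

Deflate each year: 2025 → 1360.4/0.943 = 1442.63; 2034 → 1758.0/1.267 = 1387.53.
So real GDP changed by 1387.53/1442.63 − 1 = -0.0382, i.e. -3.82%.

-3.82%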